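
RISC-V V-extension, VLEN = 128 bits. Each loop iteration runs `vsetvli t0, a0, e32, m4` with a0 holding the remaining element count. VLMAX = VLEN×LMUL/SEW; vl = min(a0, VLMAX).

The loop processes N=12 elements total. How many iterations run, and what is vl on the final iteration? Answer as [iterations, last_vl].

[iterations, last_vl] = [1, 12]

lanes per group: 128·4/32 = 16
12 elements at 16/iter → 1 passes, remainder 12 on the last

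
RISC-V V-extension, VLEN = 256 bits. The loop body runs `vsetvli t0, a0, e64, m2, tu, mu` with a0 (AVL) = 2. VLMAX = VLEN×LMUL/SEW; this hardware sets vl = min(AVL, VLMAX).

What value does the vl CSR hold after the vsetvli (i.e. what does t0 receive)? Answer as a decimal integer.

lanes per group: 256·2/64 = 8
vl ← min(2, 8) = 2

vl = 2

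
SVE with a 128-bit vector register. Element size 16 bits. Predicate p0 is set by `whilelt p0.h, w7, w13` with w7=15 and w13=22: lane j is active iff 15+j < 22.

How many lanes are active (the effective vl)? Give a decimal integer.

vl = 7

128-bit reg / 16-bit elem → 8 lanes
p0[j] = (15+j < 22); true for j=0..6 → 7 lanes set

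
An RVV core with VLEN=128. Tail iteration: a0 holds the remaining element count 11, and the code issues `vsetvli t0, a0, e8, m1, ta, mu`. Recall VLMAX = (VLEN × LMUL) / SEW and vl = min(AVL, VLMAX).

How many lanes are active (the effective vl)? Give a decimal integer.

lanes per group: 128·1/8 = 16
vl ← min(11, 16) = 11

vl = 11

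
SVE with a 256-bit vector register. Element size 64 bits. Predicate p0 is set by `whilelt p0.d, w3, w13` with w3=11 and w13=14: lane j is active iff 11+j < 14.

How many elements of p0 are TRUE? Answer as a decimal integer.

vl = 3

register lanes = 256/64 = 4
p0[j] = (11+j < 14); true for j=0..2 → 3 lanes set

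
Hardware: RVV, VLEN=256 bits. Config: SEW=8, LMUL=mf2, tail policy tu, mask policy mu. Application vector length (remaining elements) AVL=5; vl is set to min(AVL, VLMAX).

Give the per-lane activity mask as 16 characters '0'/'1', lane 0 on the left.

VLMAX = (256 × 1/2) / 8 = 16 lanes
vl ← min(5, 16) = 5
bits (lane 0 leftmost): 1111100000000000

predicate = 1111100000000000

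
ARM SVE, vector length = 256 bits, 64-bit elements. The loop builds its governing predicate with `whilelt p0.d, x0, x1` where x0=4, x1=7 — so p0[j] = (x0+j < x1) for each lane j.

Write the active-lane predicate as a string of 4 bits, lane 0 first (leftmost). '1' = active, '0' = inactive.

predicate = 1110

register lanes = 256/64 = 4
active while 4+j < 7, i.e. j ∈ [0,3) capped at 4 ⇒ 3
bits (lane 0 leftmost): 1110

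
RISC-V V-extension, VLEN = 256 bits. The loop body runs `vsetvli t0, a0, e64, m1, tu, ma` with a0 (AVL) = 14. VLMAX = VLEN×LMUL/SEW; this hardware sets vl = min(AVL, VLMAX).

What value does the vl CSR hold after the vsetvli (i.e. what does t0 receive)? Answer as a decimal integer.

VLMAX = (256 × 1) / 64 = 4 lanes
vl = min(AVL, VLMAX) = min(14, 4) = 4

vl = 4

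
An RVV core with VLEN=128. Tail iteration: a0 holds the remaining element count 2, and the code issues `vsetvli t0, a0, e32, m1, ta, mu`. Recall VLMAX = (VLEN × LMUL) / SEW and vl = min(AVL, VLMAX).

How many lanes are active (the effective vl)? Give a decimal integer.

VLMAX = (128 × 1) / 32 = 4 lanes
vl ← min(2, 4) = 2

vl = 2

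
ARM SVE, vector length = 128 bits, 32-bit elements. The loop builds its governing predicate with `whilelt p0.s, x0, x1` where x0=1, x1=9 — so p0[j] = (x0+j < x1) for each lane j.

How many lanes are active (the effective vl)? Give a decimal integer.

vl = 4

lane count: 128 div 32 = 4
active while 1+j < 9, i.e. j ∈ [0,8) capped at 4 ⇒ 4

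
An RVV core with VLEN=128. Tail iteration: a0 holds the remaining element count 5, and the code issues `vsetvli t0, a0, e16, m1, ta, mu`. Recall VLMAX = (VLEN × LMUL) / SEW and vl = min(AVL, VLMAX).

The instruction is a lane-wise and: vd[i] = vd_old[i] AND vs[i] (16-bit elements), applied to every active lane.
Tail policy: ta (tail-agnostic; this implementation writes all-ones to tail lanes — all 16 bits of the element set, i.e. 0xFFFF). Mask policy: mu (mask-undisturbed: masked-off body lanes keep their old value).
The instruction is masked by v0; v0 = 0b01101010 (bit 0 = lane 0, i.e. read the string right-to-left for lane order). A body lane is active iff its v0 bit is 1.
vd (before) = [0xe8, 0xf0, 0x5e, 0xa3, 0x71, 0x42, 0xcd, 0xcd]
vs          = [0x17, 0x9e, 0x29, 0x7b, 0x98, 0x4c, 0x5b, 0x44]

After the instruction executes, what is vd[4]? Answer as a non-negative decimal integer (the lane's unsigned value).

VLMAX = (128 × 1) / 16 = 8 lanes
AVL=5 ≤ VLMAX=8, so vl = 5
  i=0: mask-off/keep → 232
  i=1: and(0xf0,0x9e) → 144
  i=2: mask-off/keep → 94
  i=3: and(0xa3,0x7b) → 35
  i=4: mask-off/keep → 113
  i=5: tail/ones → 65535
  i=6: tail/ones → 65535
  i=7: tail/ones → 65535

vd[4] = 113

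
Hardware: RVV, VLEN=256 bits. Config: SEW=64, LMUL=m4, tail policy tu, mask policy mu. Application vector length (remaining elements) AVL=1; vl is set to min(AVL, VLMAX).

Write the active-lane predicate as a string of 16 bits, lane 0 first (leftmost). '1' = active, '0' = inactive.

predicate = 1000000000000000

lanes per group: 256·4/64 = 16
vl = min(AVL, VLMAX) = min(1, 16) = 1
bits (lane 0 leftmost): 1000000000000000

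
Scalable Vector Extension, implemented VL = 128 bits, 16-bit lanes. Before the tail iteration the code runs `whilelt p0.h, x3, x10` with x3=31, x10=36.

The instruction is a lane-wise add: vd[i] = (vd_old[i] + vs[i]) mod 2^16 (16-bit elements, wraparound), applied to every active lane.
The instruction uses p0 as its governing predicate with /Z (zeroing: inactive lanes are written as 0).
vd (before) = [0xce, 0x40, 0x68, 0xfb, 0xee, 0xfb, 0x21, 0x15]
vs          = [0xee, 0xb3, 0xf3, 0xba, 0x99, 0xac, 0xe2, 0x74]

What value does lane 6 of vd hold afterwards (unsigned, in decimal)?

vd[6] = 0

register lanes = 128/16 = 8
active while 31+j < 36, i.e. j ∈ [0,5) capped at 8 ⇒ 5
  i=0: add(0xce,0xee) → 444
  i=1: add(0x40,0xb3) → 243
  i=2: add(0x68,0xf3) → 347
  i=3: add(0xfb,0xba) → 437
  i=4: add(0xee,0x99) → 391
  i=5: tail/zero → 0
  i=6: tail/zero → 0
  i=7: tail/zero → 0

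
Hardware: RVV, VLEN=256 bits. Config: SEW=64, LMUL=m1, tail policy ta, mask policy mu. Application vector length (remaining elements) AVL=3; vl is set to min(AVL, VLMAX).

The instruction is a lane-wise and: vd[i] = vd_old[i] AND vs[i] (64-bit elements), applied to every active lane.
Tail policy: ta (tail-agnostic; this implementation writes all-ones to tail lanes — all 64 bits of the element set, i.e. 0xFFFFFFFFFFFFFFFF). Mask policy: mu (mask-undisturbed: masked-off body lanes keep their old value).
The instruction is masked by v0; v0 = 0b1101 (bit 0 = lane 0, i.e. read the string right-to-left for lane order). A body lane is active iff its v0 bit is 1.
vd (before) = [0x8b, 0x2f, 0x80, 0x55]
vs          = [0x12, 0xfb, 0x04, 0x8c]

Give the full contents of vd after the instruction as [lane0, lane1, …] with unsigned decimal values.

vd = [2, 47, 0, 18446744073709551615]

VLMAX = VLEN×LMUL/SEW = 256×1/64 = 4
vl ← min(3, 4) = 3
vd[0] and(0x8b,0x12) -> 0x02
vd[1] mask-off/keep -> 0x2f
vd[2] and(0x80,0x04) -> 0x00
vd[3] tail/ones -> 0xffffffffffffffff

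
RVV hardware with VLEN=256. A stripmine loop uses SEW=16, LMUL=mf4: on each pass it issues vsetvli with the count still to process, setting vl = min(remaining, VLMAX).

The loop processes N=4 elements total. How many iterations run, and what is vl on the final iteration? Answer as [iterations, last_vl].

VLMAX = VLEN×LMUL/SEW = 256×1/4/16 = 4
N=4: ⌈4/4⌉ = 1 iters; last vl = 4 − 0×4 = 4

[iterations, last_vl] = [1, 4]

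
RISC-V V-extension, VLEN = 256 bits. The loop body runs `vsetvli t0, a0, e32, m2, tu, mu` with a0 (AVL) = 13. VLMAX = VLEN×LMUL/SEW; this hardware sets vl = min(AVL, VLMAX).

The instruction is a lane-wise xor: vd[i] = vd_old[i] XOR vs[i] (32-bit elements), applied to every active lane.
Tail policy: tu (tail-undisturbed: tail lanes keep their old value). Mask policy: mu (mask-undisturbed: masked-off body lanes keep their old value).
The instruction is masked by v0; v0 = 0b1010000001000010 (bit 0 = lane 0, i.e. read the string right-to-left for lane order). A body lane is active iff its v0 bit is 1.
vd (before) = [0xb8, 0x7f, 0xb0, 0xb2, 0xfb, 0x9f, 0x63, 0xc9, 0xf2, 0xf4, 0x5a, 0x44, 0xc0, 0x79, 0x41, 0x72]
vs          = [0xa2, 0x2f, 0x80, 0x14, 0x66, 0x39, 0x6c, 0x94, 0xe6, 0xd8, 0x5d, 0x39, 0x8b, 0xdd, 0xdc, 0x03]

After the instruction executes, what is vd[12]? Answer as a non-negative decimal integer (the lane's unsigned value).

vd[12] = 192

VLMAX = (256 × 2) / 32 = 16 lanes
vl = min(AVL, VLMAX) = min(13, 16) = 13
lane  0: mask-off/keep ⇒ 0xb8
lane  1: xor(0x7f,0x2f) ⇒ 0x50
lane  2: mask-off/keep ⇒ 0xb0
lane  3: mask-off/keep ⇒ 0xb2
lane  4: mask-off/keep ⇒ 0xfb
lane  5: mask-off/keep ⇒ 0x9f
lane  6: xor(0x63,0x6c) ⇒ 0x0f
lane  7: mask-off/keep ⇒ 0xc9
lane  8: mask-off/keep ⇒ 0xf2
lane  9: mask-off/keep ⇒ 0xf4
lane 10: mask-off/keep ⇒ 0x5a
lane 11: mask-off/keep ⇒ 0x44
lane 12: mask-off/keep ⇒ 0xc0
lane 13: tail/keep ⇒ 0x79
lane 14: tail/keep ⇒ 0x41
lane 15: tail/keep ⇒ 0x72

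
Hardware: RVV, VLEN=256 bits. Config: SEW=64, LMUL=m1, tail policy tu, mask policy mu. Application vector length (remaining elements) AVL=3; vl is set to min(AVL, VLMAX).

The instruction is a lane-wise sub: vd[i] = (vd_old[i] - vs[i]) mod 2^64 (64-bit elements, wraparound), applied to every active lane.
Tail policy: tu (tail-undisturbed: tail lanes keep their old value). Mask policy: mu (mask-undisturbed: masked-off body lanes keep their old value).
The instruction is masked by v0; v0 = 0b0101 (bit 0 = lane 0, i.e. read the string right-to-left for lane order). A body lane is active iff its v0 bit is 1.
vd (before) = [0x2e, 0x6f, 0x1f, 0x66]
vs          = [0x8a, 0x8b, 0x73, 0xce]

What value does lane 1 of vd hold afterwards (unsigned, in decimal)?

VLMAX = VLEN×LMUL/SEW = 256×1/64 = 4
vl = min(AVL, VLMAX) = min(3, 4) = 3
[0] sub(0x2e,0x8a) = 0xffffffffffffffa4
[1] mask-off/keep = 0x6f
[2] sub(0x1f,0x73) = 0xffffffffffffffac
[3] tail/keep = 0x66

vd[1] = 111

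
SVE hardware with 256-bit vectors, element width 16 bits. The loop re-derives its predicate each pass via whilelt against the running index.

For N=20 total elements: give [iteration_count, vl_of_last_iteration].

[iterations, last_vl] = [2, 4]

lane count: 256 div 16 = 16
N=20: ⌈20/16⌉ = 2 iters; last vl = 20 − 1×16 = 4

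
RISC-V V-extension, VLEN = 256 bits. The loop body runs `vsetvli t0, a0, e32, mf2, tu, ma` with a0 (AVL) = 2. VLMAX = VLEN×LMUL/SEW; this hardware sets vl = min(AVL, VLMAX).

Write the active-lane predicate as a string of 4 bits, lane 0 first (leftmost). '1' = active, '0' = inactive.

VLMAX = (256 × 1/2) / 32 = 4 lanes
vl = min(AVL, VLMAX) = min(2, 4) = 2
bits (lane 0 leftmost): 1100

predicate = 1100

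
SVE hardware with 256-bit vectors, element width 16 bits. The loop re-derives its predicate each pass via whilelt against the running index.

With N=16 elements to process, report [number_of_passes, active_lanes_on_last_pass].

[iterations, last_vl] = [1, 16]

256-bit reg / 16-bit elem → 16 lanes
16 elements at 16/iter → 1 passes, remainder 16 on the last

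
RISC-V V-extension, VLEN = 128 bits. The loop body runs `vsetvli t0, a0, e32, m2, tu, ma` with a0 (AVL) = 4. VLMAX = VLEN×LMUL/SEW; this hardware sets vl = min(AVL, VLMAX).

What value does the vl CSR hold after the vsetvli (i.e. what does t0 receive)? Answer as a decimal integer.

lanes per group: 128·2/32 = 8
vl = min(AVL, VLMAX) = min(4, 8) = 4

vl = 4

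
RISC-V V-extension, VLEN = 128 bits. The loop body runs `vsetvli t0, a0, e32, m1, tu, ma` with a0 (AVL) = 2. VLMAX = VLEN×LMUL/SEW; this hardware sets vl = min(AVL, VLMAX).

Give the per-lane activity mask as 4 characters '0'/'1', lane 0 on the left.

lanes per group: 128·1/32 = 4
vl = min(AVL, VLMAX) = min(2, 4) = 2
bits (lane 0 leftmost): 1100

predicate = 1100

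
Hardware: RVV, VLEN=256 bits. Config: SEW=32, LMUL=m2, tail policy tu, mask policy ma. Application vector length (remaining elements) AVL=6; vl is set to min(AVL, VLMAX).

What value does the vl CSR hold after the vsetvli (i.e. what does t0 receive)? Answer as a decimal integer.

VLMAX = VLEN×LMUL/SEW = 256×2/32 = 16
vl = min(AVL, VLMAX) = min(6, 16) = 6

vl = 6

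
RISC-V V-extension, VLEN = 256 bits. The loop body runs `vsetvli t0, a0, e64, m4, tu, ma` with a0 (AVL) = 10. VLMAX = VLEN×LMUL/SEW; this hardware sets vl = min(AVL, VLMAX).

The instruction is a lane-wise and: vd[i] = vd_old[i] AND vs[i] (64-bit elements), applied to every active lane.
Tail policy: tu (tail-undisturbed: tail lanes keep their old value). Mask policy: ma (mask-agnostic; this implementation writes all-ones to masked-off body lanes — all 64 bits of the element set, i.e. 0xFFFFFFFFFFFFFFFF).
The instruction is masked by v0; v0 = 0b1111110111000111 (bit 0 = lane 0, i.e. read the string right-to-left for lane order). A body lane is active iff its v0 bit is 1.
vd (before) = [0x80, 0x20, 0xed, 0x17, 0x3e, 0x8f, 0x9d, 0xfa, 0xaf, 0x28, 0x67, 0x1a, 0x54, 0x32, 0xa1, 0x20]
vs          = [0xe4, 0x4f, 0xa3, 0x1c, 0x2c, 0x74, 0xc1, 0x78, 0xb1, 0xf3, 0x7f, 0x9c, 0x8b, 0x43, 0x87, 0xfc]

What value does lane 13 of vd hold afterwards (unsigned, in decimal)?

vd[13] = 50

lanes per group: 256·4/64 = 16
vl ← min(10, 16) = 10
vd[0] and(0x80,0xe4) -> 0x80
vd[1] and(0x20,0x4f) -> 0x00
vd[2] and(0xed,0xa3) -> 0xa1
vd[3] mask-off/ones -> 0xffffffffffffffff
vd[4] mask-off/ones -> 0xffffffffffffffff
vd[5] mask-off/ones -> 0xffffffffffffffff
vd[6] and(0x9d,0xc1) -> 0x81
vd[7] and(0xfa,0x78) -> 0x78
vd[8] and(0xaf,0xb1) -> 0xa1
vd[9] mask-off/ones -> 0xffffffffffffffff
vd[10] tail/keep -> 0x67
vd[11] tail/keep -> 0x1a
vd[12] tail/keep -> 0x54
vd[13] tail/keep -> 0x32
vd[14] tail/keep -> 0xa1
vd[15] tail/keep -> 0x20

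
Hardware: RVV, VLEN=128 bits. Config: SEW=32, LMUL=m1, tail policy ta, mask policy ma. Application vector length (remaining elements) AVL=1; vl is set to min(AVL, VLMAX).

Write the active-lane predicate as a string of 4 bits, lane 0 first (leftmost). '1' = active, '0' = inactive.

VLMAX = VLEN×LMUL/SEW = 128×1/32 = 4
vl ← min(1, 4) = 1
bits (lane 0 leftmost): 1000

predicate = 1000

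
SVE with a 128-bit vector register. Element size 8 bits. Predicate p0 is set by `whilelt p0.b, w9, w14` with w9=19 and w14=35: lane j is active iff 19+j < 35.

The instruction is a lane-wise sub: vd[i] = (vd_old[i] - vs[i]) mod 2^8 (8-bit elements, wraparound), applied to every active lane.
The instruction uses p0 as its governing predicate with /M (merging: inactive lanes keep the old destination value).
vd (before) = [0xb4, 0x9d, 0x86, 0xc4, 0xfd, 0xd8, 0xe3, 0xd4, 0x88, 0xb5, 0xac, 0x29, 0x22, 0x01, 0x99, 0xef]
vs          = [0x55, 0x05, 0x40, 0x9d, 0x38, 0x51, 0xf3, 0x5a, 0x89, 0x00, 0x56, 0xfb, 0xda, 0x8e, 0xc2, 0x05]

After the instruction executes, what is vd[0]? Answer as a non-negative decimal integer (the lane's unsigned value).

vd[0] = 95

register lanes = 128/8 = 16
whilelt: lane j active iff 19+j < 35 → j < 16 → 16 active
[0] sub(0xb4,0x55) = 0x5f
[1] sub(0x9d,0x05) = 0x98
[2] sub(0x86,0x40) = 0x46
[3] sub(0xc4,0x9d) = 0x27
[4] sub(0xfd,0x38) = 0xc5
[5] sub(0xd8,0x51) = 0x87
[6] sub(0xe3,0xf3) = 0xf0
[7] sub(0xd4,0x5a) = 0x7a
[8] sub(0x88,0x89) = 0xff
[9] sub(0xb5,0x00) = 0xb5
[10] sub(0xac,0x56) = 0x56
[11] sub(0x29,0xfb) = 0x2e
[12] sub(0x22,0xda) = 0x48
[13] sub(0x01,0x8e) = 0x73
[14] sub(0x99,0xc2) = 0xd7
[15] sub(0xef,0x05) = 0xea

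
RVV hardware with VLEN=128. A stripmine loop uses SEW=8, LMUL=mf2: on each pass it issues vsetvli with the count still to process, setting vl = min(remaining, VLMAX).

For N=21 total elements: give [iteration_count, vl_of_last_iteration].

[iterations, last_vl] = [3, 5]

VLMAX = VLEN×LMUL/SEW = 128×1/2/8 = 8
iterations = ceil(21/8) = 3; final-pass vl = 5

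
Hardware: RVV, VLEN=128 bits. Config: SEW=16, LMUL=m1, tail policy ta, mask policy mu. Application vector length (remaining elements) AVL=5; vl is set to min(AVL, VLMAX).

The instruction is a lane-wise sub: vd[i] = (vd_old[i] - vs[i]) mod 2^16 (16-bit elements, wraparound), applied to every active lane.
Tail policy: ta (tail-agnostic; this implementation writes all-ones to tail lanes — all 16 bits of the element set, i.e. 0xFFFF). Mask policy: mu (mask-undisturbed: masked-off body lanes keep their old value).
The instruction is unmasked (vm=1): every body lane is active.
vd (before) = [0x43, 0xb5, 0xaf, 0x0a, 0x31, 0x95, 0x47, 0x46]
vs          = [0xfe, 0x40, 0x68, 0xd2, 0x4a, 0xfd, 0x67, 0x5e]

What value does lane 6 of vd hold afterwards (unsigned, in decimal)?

vd[6] = 65535

lanes per group: 128·1/16 = 8
vl ← min(5, 8) = 5
vd[0] sub(0x43,0xfe) -> 0xff45
vd[1] sub(0xb5,0x40) -> 0x75
vd[2] sub(0xaf,0x68) -> 0x47
vd[3] sub(0x0a,0xd2) -> 0xff38
vd[4] sub(0x31,0x4a) -> 0xffe7
vd[5] tail/ones -> 0xffff
vd[6] tail/ones -> 0xffff
vd[7] tail/ones -> 0xffff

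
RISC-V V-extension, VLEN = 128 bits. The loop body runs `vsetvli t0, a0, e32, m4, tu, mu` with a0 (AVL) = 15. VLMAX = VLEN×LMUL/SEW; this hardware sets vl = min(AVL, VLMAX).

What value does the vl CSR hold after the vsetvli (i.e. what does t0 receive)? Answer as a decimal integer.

vl = 15

VLMAX = (128 × 4) / 32 = 16 lanes
vl = min(AVL, VLMAX) = min(15, 16) = 15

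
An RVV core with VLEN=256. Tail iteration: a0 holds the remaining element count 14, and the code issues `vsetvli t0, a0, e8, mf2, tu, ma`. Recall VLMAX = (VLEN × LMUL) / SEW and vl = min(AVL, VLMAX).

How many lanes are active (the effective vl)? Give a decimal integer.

VLMAX = (256 × 1/2) / 8 = 16 lanes
vl = min(AVL, VLMAX) = min(14, 16) = 14

vl = 14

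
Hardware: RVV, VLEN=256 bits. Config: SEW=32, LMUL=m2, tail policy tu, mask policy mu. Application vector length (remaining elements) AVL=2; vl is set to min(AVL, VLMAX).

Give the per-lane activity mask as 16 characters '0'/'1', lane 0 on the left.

VLMAX = VLEN×LMUL/SEW = 256×2/32 = 16
vl ← min(2, 16) = 2
bits (lane 0 leftmost): 1100000000000000

predicate = 1100000000000000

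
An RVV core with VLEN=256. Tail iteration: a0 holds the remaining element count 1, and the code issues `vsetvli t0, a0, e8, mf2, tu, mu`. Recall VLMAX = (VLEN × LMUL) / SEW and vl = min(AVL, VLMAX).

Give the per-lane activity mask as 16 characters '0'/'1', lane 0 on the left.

VLMAX = VLEN×LMUL/SEW = 256×1/2/8 = 16
vl = min(AVL, VLMAX) = min(1, 16) = 1
bits (lane 0 leftmost): 1000000000000000

predicate = 1000000000000000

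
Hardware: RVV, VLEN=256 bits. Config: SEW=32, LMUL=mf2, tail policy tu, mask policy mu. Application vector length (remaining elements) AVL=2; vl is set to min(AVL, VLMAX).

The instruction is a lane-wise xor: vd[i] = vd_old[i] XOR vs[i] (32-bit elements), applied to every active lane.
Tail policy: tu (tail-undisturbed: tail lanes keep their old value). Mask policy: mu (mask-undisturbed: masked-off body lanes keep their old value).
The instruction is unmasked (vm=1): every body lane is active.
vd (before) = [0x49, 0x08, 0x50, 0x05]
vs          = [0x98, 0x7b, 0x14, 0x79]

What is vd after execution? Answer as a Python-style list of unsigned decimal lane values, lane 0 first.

VLMAX = (256 × 1/2) / 32 = 4 lanes
vl ← min(2, 4) = 2
vd[0] xor(0x49,0x98) -> 0xd1
vd[1] xor(0x08,0x7b) -> 0x73
vd[2] tail/keep -> 0x50
vd[3] tail/keep -> 0x05

vd = [209, 115, 80, 5]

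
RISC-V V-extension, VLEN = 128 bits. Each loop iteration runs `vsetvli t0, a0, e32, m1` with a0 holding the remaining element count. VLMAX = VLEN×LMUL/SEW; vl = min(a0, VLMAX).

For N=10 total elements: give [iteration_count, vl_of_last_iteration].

VLMAX = (128 × 1) / 32 = 4 lanes
N=10: ⌈10/4⌉ = 3 iters; last vl = 10 − 2×4 = 2

[iterations, last_vl] = [3, 2]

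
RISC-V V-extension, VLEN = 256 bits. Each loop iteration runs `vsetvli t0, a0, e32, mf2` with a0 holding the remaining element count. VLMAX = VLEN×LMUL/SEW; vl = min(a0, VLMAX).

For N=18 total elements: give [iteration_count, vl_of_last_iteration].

VLMAX = VLEN×LMUL/SEW = 256×1/2/32 = 4
18 elements at 4/iter → 5 passes, remainder 2 on the last

[iterations, last_vl] = [5, 2]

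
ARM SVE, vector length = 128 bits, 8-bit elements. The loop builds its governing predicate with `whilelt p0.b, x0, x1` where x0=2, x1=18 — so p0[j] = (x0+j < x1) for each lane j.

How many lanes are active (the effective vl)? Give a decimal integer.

vl = 16

128-bit reg / 8-bit elem → 16 lanes
p0[j] = (2+j < 18); true for j=0..15 → 16 lanes set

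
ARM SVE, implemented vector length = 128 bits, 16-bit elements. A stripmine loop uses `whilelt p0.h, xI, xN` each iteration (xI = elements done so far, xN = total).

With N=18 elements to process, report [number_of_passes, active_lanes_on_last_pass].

[iterations, last_vl] = [3, 2]

lane count: 128 div 16 = 8
18 elements at 8/iter → 3 passes, remainder 2 on the last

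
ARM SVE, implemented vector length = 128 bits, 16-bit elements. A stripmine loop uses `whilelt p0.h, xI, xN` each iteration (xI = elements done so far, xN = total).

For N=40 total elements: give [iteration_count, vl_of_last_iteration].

[iterations, last_vl] = [5, 8]

128-bit reg / 16-bit elem → 8 lanes
40 elements at 8/iter → 5 passes, remainder 8 on the last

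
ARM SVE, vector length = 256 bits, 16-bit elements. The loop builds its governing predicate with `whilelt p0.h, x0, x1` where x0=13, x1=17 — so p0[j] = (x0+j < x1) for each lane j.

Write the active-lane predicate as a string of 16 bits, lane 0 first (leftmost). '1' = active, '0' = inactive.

predicate = 1111000000000000

lane count: 256 div 16 = 16
active while 13+j < 17, i.e. j ∈ [0,4) capped at 16 ⇒ 4
bits (lane 0 leftmost): 1111000000000000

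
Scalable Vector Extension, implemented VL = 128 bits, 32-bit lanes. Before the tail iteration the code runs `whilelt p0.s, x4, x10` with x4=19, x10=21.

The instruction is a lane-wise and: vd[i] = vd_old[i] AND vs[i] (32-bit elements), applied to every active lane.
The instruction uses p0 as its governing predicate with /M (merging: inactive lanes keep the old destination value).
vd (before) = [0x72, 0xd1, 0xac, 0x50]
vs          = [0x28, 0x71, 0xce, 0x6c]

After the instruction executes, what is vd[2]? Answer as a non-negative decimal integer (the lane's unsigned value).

vd[2] = 172

128-bit reg / 32-bit elem → 4 lanes
p0[j] = (19+j < 21); true for j=0..1 → 2 lanes set
  i=0: and(0x72,0x28) → 32
  i=1: and(0xd1,0x71) → 81
  i=2: tail/keep → 172
  i=3: tail/keep → 80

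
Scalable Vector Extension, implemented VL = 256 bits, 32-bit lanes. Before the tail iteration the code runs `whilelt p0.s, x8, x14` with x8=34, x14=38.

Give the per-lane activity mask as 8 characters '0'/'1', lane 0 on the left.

predicate = 11110000

lane count: 256 div 32 = 8
active while 34+j < 38, i.e. j ∈ [0,4) capped at 8 ⇒ 4
bits (lane 0 leftmost): 11110000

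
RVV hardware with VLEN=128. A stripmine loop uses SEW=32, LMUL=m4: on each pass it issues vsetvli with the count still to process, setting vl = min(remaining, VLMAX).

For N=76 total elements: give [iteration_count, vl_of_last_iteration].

lanes per group: 128·4/32 = 16
N=76: ⌈76/16⌉ = 5 iters; last vl = 76 − 4×16 = 12

[iterations, last_vl] = [5, 12]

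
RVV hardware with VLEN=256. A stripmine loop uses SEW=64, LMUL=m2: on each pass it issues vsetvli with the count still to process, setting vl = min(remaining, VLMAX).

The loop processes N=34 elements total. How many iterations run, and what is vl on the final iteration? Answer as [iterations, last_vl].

lanes per group: 256·2/64 = 8
iterations = ceil(34/8) = 5; final-pass vl = 2

[iterations, last_vl] = [5, 2]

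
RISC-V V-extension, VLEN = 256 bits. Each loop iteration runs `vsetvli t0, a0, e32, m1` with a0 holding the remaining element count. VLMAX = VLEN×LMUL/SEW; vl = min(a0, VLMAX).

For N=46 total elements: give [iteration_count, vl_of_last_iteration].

VLMAX = (256 × 1) / 32 = 8 lanes
46 elements at 8/iter → 6 passes, remainder 6 on the last

[iterations, last_vl] = [6, 6]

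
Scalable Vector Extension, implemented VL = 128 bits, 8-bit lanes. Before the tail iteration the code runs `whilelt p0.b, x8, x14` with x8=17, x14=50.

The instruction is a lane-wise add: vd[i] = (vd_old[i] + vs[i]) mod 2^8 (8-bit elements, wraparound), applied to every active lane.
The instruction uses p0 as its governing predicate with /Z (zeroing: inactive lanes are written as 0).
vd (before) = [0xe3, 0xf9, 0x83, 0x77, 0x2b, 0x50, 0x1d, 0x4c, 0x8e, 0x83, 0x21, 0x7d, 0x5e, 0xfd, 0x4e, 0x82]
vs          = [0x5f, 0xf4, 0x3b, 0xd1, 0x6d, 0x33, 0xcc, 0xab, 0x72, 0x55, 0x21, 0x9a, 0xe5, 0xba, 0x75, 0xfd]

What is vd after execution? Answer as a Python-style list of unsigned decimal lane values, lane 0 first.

vd = [66, 237, 190, 72, 152, 131, 233, 247, 0, 216, 66, 23, 67, 183, 195, 127]

lane count: 128 div 8 = 16
whilelt: lane j active iff 17+j < 50 → j < 33 → 16 active
vd[0] add(0xe3,0x5f) -> 0x42
vd[1] add(0xf9,0xf4) -> 0xed
vd[2] add(0x83,0x3b) -> 0xbe
vd[3] add(0x77,0xd1) -> 0x48
vd[4] add(0x2b,0x6d) -> 0x98
vd[5] add(0x50,0x33) -> 0x83
vd[6] add(0x1d,0xcc) -> 0xe9
vd[7] add(0x4c,0xab) -> 0xf7
vd[8] add(0x8e,0x72) -> 0x00
vd[9] add(0x83,0x55) -> 0xd8
vd[10] add(0x21,0x21) -> 0x42
vd[11] add(0x7d,0x9a) -> 0x17
vd[12] add(0x5e,0xe5) -> 0x43
vd[13] add(0xfd,0xba) -> 0xb7
vd[14] add(0x4e,0x75) -> 0xc3
vd[15] add(0x82,0xfd) -> 0x7f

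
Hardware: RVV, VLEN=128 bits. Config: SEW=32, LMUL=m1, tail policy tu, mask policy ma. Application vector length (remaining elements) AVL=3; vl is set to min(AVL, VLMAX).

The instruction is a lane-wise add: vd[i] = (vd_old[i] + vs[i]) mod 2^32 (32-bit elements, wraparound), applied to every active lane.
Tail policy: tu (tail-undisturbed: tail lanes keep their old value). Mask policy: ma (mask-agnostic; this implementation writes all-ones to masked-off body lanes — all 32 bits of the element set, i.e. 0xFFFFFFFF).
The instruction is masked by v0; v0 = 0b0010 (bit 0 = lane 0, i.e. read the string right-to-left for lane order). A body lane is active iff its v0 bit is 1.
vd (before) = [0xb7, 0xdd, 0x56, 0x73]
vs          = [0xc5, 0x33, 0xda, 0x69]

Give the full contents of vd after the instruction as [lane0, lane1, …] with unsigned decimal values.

vd = [4294967295, 272, 4294967295, 115]

VLMAX = (128 × 1) / 32 = 4 lanes
vl = min(AVL, VLMAX) = min(3, 4) = 3
[0] mask-off/ones = 0xffffffff
[1] add(0xdd,0x33) = 0x110
[2] mask-off/ones = 0xffffffff
[3] tail/keep = 0x73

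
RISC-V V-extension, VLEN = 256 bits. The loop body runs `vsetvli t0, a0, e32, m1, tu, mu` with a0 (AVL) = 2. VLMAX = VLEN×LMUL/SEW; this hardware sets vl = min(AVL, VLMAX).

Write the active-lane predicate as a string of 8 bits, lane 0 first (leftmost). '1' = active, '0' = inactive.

VLMAX = (256 × 1) / 32 = 8 lanes
vl = min(AVL, VLMAX) = min(2, 8) = 2
bits (lane 0 leftmost): 11000000

predicate = 11000000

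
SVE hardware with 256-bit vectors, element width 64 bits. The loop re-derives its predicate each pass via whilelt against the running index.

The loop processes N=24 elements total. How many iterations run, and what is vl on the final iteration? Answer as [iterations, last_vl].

lane count: 256 div 64 = 4
N=24: ⌈24/4⌉ = 6 iters; last vl = 24 − 5×4 = 4

[iterations, last_vl] = [6, 4]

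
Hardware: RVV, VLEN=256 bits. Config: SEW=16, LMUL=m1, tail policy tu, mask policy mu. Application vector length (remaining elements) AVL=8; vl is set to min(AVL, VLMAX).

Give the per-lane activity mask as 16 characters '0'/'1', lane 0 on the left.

VLMAX = VLEN×LMUL/SEW = 256×1/16 = 16
vl ← min(8, 16) = 8
bits (lane 0 leftmost): 1111111100000000

predicate = 1111111100000000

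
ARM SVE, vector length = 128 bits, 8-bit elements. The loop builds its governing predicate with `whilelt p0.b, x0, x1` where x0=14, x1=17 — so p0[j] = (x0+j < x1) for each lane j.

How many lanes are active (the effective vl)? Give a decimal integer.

vl = 3

register lanes = 128/8 = 16
p0[j] = (14+j < 17); true for j=0..2 → 3 lanes set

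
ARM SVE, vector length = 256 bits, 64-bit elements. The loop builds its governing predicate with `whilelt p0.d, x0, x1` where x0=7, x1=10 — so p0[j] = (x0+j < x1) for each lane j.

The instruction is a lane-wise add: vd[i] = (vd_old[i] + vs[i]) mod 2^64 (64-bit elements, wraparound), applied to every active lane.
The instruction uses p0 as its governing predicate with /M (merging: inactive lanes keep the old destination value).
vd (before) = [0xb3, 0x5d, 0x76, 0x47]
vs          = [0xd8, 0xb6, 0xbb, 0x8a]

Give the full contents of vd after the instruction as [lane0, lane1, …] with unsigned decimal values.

256-bit reg / 64-bit elem → 4 lanes
active while 7+j < 10, i.e. j ∈ [0,3) capped at 4 ⇒ 3
[0] add(0xb3,0xd8) = 0x18b
[1] add(0x5d,0xb6) = 0x113
[2] add(0x76,0xbb) = 0x131
[3] tail/keep = 0x47

vd = [395, 275, 305, 71]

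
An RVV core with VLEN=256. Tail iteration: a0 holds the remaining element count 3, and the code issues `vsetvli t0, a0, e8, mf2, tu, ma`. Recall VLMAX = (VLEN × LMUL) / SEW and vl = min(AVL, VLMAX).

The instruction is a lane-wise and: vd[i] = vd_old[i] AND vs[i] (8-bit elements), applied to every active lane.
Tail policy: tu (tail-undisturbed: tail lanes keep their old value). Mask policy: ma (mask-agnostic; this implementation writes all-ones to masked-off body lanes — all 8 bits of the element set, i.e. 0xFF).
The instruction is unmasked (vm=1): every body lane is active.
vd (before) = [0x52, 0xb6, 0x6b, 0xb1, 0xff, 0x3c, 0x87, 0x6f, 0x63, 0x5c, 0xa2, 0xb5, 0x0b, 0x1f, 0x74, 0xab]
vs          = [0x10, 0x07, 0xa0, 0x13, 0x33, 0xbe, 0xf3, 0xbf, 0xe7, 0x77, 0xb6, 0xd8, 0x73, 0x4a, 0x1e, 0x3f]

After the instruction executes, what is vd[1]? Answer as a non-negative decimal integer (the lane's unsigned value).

vd[1] = 6

VLMAX = VLEN×LMUL/SEW = 256×1/2/8 = 16
AVL=3 ≤ VLMAX=16, so vl = 3
  i=0: and(0x52,0x10) → 16
  i=1: and(0xb6,0x07) → 6
  i=2: and(0x6b,0xa0) → 32
  i=3: tail/keep → 177
  i=4: tail/keep → 255
  i=5: tail/keep → 60
  i=6: tail/keep → 135
  i=7: tail/keep → 111
  i=8: tail/keep → 99
  i=9: tail/keep → 92
  i=10: tail/keep → 162
  i=11: tail/keep → 181
  i=12: tail/keep → 11
  i=13: tail/keep → 31
  i=14: tail/keep → 116
  i=15: tail/keep → 171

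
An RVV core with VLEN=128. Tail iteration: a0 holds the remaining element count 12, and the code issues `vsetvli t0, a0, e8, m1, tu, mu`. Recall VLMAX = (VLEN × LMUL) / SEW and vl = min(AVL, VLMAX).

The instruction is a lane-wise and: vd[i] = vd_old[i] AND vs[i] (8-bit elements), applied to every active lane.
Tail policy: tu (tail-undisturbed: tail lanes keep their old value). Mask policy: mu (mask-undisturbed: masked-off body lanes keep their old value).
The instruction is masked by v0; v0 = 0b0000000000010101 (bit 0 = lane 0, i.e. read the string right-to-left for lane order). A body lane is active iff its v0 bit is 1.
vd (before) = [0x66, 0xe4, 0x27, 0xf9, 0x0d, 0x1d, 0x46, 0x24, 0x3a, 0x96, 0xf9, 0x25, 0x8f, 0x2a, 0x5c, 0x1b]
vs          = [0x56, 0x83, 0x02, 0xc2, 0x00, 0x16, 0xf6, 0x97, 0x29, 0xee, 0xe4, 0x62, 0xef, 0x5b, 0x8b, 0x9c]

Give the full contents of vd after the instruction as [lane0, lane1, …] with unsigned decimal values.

vd = [70, 228, 2, 249, 0, 29, 70, 36, 58, 150, 249, 37, 143, 42, 92, 27]

lanes per group: 128·1/8 = 16
vl = min(AVL, VLMAX) = min(12, 16) = 12
  i=0: and(0x66,0x56) → 70
  i=1: mask-off/keep → 228
  i=2: and(0x27,0x02) → 2
  i=3: mask-off/keep → 249
  i=4: and(0x0d,0x00) → 0
  i=5: mask-off/keep → 29
  i=6: mask-off/keep → 70
  i=7: mask-off/keep → 36
  i=8: mask-off/keep → 58
  i=9: mask-off/keep → 150
  i=10: mask-off/keep → 249
  i=11: mask-off/keep → 37
  i=12: tail/keep → 143
  i=13: tail/keep → 42
  i=14: tail/keep → 92
  i=15: tail/keep → 27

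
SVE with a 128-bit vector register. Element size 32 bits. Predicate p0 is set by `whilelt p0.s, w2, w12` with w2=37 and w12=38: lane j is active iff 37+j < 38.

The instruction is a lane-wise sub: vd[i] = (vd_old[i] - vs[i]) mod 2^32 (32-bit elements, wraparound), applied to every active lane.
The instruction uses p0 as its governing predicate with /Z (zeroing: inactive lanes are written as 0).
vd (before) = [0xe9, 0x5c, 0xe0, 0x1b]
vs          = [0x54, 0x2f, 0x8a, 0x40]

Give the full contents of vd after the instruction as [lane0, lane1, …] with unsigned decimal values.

128-bit reg / 32-bit elem → 4 lanes
p0[j] = (37+j < 38); true for j=0..0 → 1 lanes set
  i=0: sub(0xe9,0x54) → 149
  i=1: tail/zero → 0
  i=2: tail/zero → 0
  i=3: tail/zero → 0

vd = [149, 0, 0, 0]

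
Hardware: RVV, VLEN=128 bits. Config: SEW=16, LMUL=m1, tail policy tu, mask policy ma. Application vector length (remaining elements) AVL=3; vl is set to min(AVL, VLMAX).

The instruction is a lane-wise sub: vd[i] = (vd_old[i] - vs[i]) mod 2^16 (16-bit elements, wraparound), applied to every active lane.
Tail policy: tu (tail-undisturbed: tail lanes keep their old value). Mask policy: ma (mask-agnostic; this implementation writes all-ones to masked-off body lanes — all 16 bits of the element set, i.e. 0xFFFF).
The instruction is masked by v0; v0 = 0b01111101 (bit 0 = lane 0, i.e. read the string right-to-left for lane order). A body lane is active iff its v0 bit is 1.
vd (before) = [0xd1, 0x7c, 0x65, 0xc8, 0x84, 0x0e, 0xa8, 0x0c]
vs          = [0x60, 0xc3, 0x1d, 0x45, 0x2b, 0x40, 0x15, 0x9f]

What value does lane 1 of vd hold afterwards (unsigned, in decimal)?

lanes per group: 128·1/16 = 8
vl ← min(3, 8) = 3
[0] sub(0xd1,0x60) = 0x71
[1] mask-off/ones = 0xffff
[2] sub(0x65,0x1d) = 0x48
[3] tail/keep = 0xc8
[4] tail/keep = 0x84
[5] tail/keep = 0x0e
[6] tail/keep = 0xa8
[7] tail/keep = 0x0c

vd[1] = 65535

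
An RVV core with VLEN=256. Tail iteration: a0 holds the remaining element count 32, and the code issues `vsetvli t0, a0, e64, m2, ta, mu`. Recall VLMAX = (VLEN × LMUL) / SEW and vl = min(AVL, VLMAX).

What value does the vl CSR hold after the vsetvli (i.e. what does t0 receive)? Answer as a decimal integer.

VLMAX = VLEN×LMUL/SEW = 256×2/64 = 8
vl = min(AVL, VLMAX) = min(32, 8) = 8

vl = 8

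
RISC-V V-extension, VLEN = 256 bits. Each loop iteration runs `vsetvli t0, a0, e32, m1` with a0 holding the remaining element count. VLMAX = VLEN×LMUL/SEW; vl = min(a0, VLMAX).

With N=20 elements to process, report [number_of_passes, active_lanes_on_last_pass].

[iterations, last_vl] = [3, 4]

VLMAX = VLEN×LMUL/SEW = 256×1/32 = 8
20 elements at 8/iter → 3 passes, remainder 4 on the last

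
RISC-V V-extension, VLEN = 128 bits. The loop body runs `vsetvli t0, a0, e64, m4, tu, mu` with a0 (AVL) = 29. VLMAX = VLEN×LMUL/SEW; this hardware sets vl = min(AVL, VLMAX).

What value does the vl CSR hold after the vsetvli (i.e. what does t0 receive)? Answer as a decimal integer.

lanes per group: 128·4/64 = 8
vl = min(AVL, VLMAX) = min(29, 8) = 8

vl = 8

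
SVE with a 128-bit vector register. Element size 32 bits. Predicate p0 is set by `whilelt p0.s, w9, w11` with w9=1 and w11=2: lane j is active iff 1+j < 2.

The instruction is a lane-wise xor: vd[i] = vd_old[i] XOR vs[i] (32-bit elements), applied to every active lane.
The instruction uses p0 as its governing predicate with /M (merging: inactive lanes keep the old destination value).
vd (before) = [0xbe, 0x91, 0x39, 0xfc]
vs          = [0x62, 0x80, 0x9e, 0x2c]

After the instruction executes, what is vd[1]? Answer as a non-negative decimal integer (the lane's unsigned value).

vd[1] = 145

lane count: 128 div 32 = 4
active while 1+j < 2, i.e. j ∈ [0,1) capped at 4 ⇒ 1
  i=0: xor(0xbe,0x62) → 220
  i=1: tail/keep → 145
  i=2: tail/keep → 57
  i=3: tail/keep → 252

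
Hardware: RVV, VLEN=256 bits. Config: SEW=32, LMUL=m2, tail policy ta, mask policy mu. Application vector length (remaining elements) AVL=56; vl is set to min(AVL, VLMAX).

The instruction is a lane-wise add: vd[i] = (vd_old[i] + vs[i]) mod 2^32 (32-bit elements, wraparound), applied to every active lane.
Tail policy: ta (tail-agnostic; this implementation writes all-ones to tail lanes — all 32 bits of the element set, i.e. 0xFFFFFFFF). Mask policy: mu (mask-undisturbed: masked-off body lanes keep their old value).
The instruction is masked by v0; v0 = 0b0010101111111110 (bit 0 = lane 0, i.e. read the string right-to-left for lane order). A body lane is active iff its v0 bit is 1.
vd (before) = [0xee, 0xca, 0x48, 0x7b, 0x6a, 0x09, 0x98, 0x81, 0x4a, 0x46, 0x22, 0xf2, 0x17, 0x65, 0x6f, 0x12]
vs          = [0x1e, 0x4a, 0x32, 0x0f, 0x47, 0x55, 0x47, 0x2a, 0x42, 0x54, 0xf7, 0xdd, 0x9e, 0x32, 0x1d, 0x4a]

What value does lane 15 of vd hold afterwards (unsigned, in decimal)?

VLMAX = VLEN×LMUL/SEW = 256×2/32 = 16
vl ← min(56, 16) = 16
vd[0] mask-off/keep -> 0xee
vd[1] add(0xca,0x4a) -> 0x114
vd[2] add(0x48,0x32) -> 0x7a
vd[3] add(0x7b,0x0f) -> 0x8a
vd[4] add(0x6a,0x47) -> 0xb1
vd[5] add(0x09,0x55) -> 0x5e
vd[6] add(0x98,0x47) -> 0xdf
vd[7] add(0x81,0x2a) -> 0xab
vd[8] add(0x4a,0x42) -> 0x8c
vd[9] add(0x46,0x54) -> 0x9a
vd[10] mask-off/keep -> 0x22
vd[11] add(0xf2,0xdd) -> 0x1cf
vd[12] mask-off/keep -> 0x17
vd[13] add(0x65,0x32) -> 0x97
vd[14] mask-off/keep -> 0x6f
vd[15] mask-off/keep -> 0x12

vd[15] = 18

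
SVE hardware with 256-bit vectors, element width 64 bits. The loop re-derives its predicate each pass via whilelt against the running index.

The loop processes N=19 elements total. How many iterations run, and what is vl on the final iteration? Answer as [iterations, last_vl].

register lanes = 256/64 = 4
19 elements at 4/iter → 5 passes, remainder 3 on the last

[iterations, last_vl] = [5, 3]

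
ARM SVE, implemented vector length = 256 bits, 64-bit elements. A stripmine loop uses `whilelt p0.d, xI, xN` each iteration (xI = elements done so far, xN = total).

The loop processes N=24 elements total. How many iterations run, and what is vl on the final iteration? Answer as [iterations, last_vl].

[iterations, last_vl] = [6, 4]

register lanes = 256/64 = 4
N=24: ⌈24/4⌉ = 6 iters; last vl = 24 − 5×4 = 4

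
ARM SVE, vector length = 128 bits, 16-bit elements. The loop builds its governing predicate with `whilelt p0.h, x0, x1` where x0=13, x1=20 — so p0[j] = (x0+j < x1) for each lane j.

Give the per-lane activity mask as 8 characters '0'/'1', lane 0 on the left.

lane count: 128 div 16 = 8
active while 13+j < 20, i.e. j ∈ [0,7) capped at 8 ⇒ 7
bits (lane 0 leftmost): 11111110

predicate = 11111110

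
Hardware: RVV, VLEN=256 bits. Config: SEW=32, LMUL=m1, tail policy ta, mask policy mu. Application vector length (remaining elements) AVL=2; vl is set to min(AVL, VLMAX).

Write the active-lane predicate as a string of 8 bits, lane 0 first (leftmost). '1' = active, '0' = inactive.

lanes per group: 256·1/32 = 8
AVL=2 ≤ VLMAX=8, so vl = 2
bits (lane 0 leftmost): 11000000

predicate = 11000000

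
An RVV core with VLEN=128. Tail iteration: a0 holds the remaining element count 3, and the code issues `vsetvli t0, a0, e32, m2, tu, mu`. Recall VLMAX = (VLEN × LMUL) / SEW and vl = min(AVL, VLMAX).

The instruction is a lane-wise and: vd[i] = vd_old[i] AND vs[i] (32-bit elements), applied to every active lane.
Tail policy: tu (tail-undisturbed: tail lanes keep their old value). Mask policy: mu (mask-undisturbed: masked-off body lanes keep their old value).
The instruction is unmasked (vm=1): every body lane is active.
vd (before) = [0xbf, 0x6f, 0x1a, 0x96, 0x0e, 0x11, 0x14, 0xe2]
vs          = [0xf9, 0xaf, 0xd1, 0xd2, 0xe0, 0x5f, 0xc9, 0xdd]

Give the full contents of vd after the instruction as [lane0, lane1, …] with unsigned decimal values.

vd = [185, 47, 16, 150, 14, 17, 20, 226]

VLMAX = (128 × 2) / 32 = 8 lanes
AVL=3 ≤ VLMAX=8, so vl = 3
[0] and(0xbf,0xf9) = 0xb9
[1] and(0x6f,0xaf) = 0x2f
[2] and(0x1a,0xd1) = 0x10
[3] tail/keep = 0x96
[4] tail/keep = 0x0e
[5] tail/keep = 0x11
[6] tail/keep = 0x14
[7] tail/keep = 0xe2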